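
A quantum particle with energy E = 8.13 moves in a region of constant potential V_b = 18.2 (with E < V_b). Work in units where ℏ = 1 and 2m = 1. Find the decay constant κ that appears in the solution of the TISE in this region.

κ = 3.17

Since E < V_b the TISE in this region is ψ'' = κ²ψ with κ = √(2m(V_b − E))/ℏ.
κ = √(2 × 0.5 × 10.07) = 3.173.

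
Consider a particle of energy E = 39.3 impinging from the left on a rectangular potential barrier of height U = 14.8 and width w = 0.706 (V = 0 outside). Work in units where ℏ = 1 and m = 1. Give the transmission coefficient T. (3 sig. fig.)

E > U: inside the barrier k₂ = √(2m(E − U))/ℏ = 7.000, k₂w = 4.942.
Matching at both interfaces gives T⁻¹ = 1 + U² sin²(k₂w) / [4E(E − U)] = 1.054, hence T = 0.949.

T = 0.949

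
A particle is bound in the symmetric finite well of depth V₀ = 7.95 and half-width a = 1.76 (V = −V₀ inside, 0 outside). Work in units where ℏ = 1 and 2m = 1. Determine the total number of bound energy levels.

Define the well-strength parameter z₀ = (a/ℏ)√(2mV₀) = 1.76 × √(2·0.5·7.95) = 4.962.
The even/odd transcendental equations gain one root per π/2 in z₀, giving N = 1 + ⌊2z₀/π⌋ = 1 + ⌊3.159⌋ = 4.

N = 4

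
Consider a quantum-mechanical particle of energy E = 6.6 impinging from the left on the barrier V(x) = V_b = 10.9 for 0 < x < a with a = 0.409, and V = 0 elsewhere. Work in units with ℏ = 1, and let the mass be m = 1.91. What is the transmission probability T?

T = 0.130

Since E < V_b the interior solution is evanescent with decay constant κ = √(2m(V_b − E))/ℏ = 4.053.
κa = 1.658, sinh(κa) = 2.528.
Matching ψ, ψ′ at both faces gives T = [1 + V_b² sinh²(κa) / (4E(V_b − E))]⁻¹ = 1/7.689 = 0.130.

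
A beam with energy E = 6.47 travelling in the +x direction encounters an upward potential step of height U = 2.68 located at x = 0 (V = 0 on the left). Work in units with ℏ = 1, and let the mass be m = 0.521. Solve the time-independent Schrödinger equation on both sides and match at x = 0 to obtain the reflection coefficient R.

R = 0.0177

The wavenumbers are k₁ = √(2mE)/ℏ = 2.596 on the left and k₂ = √(2m(E − U))/ℏ = 1.987 on the right.
Continuity of ψ and ψ′ at the step yields the reflection amplitude r = (k₁ − k₂)/(k₁ + k₂) = 0.1329; thus R = |r|² = 0.01767, T = 0.9823.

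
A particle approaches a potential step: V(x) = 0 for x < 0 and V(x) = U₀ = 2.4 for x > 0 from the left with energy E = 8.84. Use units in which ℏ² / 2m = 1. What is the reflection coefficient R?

R = 0.00624

The wavenumbers are k₁ = √(2mE)/ℏ = 2.973 on the left and k₂ = √(2m(E − U₀))/ℏ = 2.538 on the right.
Matching ψ and ψ′ at x = 0 gives r = (k₁ − k₂)/(k₁ + k₂), so R = r² = 0.006245 and T = 1 − R = 0.9938.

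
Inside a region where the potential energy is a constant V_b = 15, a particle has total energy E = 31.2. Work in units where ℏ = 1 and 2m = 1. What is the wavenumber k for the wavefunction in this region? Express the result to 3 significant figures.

With E > V_b the solution is oscillatory, ψ ∝ e^{±ikx} with k = √(2m(E − V_b))/ℏ.
k = √(2 × 0.5 × 16.2) = 4.025.

k = 4.02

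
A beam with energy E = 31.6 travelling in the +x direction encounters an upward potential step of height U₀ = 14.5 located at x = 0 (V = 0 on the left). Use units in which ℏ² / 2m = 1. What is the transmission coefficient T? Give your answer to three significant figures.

The wavenumbers are k₁ = √(2mE)/ℏ = 5.621 on the left and k₂ = √(2m(E − U₀))/ℏ = 4.135 on the right.
Matching ψ and ψ′ at x = 0 gives r = (k₁ − k₂)/(k₁ + k₂), so R = r² = 0.02320 and T = 1 − R = 0.9768.

T = 0.977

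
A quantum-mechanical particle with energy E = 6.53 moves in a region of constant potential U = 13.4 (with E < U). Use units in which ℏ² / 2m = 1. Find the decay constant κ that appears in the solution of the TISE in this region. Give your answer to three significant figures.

κ = 2.62

Since E < U the TISE in this region is ψ'' = κ²ψ with κ = √(2m(U − E))/ℏ.
κ = √(2 × 0.5 × 6.87) = 2.621.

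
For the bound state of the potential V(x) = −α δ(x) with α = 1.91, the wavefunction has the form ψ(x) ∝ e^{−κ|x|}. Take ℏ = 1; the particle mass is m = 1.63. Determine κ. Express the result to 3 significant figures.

κ = 3.11

Integrating the TISE across x = 0 gives the cusp condition ψ'(0⁺) − ψ'(0⁻) = −(2mα/ℏ²)ψ(0).
With ψ ∝ e^{−κ|x|} this yields −2κ = −2mα/ℏ², so κ = mα/ℏ² = 3.113.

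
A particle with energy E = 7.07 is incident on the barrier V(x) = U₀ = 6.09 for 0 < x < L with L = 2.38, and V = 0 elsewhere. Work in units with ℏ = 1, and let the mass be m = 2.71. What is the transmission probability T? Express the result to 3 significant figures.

T = 0.593

Above the barrier the interior wavenumber is k₂ = √(2m(E − U₀))/ℏ = 2.305, giving phase k₂L = 5.485.
T = [1 + U₀² sin²(k₂L) / (4E(E − U₀))]⁻¹ = 1/1.686 = 0.593.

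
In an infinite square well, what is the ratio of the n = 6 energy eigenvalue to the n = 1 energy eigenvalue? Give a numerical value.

36

Since E_n ∝ n², the ratio is (6/1)² = 36.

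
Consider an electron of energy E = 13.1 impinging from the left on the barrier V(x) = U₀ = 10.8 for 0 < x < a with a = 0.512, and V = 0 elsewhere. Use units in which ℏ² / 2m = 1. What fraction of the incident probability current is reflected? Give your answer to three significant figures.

R = 0.322

E > U₀: inside the barrier k₂ = √(2m(E − U₀))/ℏ = 1.517, k₂a = 0.7765.
Matching at both interfaces gives T⁻¹ = 1 + U₀² sin²(k₂a) / [4E(E − U₀)] = 1.475, hence T = 0.678.
R = 1 − T = 0.322.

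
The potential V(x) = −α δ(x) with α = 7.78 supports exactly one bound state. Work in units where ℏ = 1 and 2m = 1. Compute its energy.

E = -15.1

The bound state is ψ(x) = √κ e^{−κ|x|}. The derivative jump ψ'(0⁺) − ψ'(0⁻) = −(2mα/ℏ²)ψ(0) fixes κ = mα/ℏ² = 3.890.
Then E = −ℏ²κ²/(2m) = −mα²/(2ℏ²) = -15.13.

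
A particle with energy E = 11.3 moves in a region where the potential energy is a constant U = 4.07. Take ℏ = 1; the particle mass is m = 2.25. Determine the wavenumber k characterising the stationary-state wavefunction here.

k = 5.70

With E > U the solution is oscillatory, ψ ∝ e^{±ikx} with k = √(2m(E − U))/ℏ.
k = √(2 × 2.25 × 7.23) = 5.704.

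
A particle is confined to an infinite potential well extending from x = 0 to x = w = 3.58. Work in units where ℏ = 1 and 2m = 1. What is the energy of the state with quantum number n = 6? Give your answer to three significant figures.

E = 27.7

The infinite-well eigenfunctions ψ_n = √(2/w) sin(nπx/w) vanish at both walls, giving E_n = n²π²ℏ²/(2mw²).
E_6 = 6² × π² / (2 × 0.5 × 3.58²) = 27.72.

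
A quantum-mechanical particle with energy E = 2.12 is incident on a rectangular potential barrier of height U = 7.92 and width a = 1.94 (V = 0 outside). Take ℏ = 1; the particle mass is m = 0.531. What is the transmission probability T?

Since E < U the interior solution is evanescent with decay constant κ = √(2m(U − E))/ℏ = 2.482.
κa = 4.815, sinh(κa) = 61.66.
Matching ψ, ψ′ at both faces gives T = [1 + U² sinh²(κa) / (4E(U − E))]⁻¹ = 1/4849 = 0.000206.

T = 0.000206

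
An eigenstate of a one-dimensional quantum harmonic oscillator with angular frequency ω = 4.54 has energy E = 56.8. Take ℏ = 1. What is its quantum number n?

Invert E_n = (n + ½)ℏω: n = E/ℏω − ½ = 12.011, so n = 12.

n = 12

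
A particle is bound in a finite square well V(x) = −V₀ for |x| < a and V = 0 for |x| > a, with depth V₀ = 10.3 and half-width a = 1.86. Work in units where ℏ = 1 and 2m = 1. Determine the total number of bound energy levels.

The dimensionless depth is z₀ = a√(2mV₀)/ℏ = 1.86 × √(10.30) = 5.969.
A new bound state (alternating even/odd) appears each time z₀ passes a multiple of π/2, so N = ⌊2z₀/π⌋ + 1 = ⌊3.800⌋ + 1 = 4.

N = 4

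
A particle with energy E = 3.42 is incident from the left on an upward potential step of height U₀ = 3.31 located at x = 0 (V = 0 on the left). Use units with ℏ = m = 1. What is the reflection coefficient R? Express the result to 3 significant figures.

On each side the TISE gives plane waves with k = √(2m(E − V))/ℏ: k₁ = √(2·1·3.42) = 2.615, k₂ = √(2·1·0.11) = 0.4690.
Continuity of ψ and ψ′ at the step yields the reflection amplitude r = (k₁ − k₂)/(k₁ + k₂) = 0.6959; thus R = |r|² = 0.4842, T = 0.5158.

R = 0.484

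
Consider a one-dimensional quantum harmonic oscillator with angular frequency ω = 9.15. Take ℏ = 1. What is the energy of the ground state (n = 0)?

E = 4.58

Using E_n = (n + ½)ℏω: E_0 = 0.5 × 9.15 = 4.575.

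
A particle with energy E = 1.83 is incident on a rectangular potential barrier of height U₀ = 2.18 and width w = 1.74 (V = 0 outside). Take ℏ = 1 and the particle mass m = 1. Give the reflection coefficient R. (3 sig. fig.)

Since E < U₀ the interior solution is evanescent with decay constant κ = √(2m(U₀ − E))/ℏ = 0.8367.
κw = 1.456, sinh(κw) = 2.027.
The exact tunnelling result is T⁻¹ = 1 + U₀² sinh²(κw) / [4E(U₀ − E)] = 8.624, so T = 0.116.
R = 1 − T = 0.884.

R = 0.884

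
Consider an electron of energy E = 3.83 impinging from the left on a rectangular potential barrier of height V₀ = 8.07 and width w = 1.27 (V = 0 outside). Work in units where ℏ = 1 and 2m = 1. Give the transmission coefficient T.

T = 0.0211

Since E < V₀ the interior solution is evanescent with decay constant κ = √(2m(V₀ − E))/ℏ = 2.059.
κw = 2.615, sinh(κw) = 6.798.
The exact tunnelling result is T⁻¹ = 1 + V₀² sinh²(κw) / [4E(V₀ − E)] = 47.33, so T = 0.0211.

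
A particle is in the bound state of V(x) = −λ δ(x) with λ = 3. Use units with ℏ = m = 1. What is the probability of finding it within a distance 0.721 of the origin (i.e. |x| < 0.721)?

The normalised bound state is ψ = √κ e^{−κ|x|} with κ = mλ/ℏ² = 3.000.
P(|x| < d) = ∫_{−d}^{d} κ e^{−2κ|x|} dx = 1 − e^{−2κd} = 1 − e^{−4.326} = 0.9868.

P = 0.987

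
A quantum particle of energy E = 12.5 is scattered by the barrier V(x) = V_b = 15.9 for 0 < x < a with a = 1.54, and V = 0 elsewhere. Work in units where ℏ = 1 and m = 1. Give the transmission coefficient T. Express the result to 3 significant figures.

Since E < V_b the interior solution is evanescent with decay constant κ = √(2m(V_b − E))/ℏ = 2.608.
κa = 4.016, sinh(κa) = 27.73.
Matching ψ, ψ′ at both faces gives T = [1 + V_b² sinh²(κa) / (4E(V_b − E))]⁻¹ = 1/1144 = 0.000874.

T = 0.000874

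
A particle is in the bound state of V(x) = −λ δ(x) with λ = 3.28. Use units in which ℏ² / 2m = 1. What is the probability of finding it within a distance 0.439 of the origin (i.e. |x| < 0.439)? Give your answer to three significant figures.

The normalised bound state is ψ = √κ e^{−κ|x|} with κ = mλ/ℏ² = 1.640.
P(|x| < d) = ∫_{−d}^{d} κ e^{−2κ|x|} dx = 1 − e^{−2κd} = 1 − e^{−1.440} = 0.7631.

P = 0.763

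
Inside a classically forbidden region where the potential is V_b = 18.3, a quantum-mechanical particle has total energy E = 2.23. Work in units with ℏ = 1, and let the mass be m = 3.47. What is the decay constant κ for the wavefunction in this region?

κ = 10.6

Since E < V_b the TISE in this region is ψ'' = κ²ψ with κ = √(2m(V_b − E))/ℏ.
κ = √(2 × 3.47 × 16.07) = 10.56.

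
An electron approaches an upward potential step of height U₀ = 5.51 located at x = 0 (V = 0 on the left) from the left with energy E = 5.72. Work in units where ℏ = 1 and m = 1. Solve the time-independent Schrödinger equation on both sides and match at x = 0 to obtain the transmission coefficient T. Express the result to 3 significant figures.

The wavenumbers are k₁ = √(2mE)/ℏ = 3.382 on the left and k₂ = √(2m(E − U₀))/ℏ = 0.6481 on the right.
Continuity of ψ and ψ′ at the step yields the reflection amplitude r = (k₁ − k₂)/(k₁ + k₂) = 0.6784; thus R = |r|² = 0.4602, T = 0.5398.

T = 0.540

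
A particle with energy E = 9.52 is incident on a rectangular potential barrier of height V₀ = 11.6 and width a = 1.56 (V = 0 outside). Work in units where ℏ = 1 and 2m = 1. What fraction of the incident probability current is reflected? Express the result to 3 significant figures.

R = 0.974

Since E < V₀ the interior solution is evanescent with decay constant κ = √(2m(V₀ − E))/ℏ = 1.442.
κa = 2.250, sinh(κa) = 4.691.
Matching ψ, ψ′ at both faces gives T = [1 + V₀² sinh²(κa) / (4E(V₀ − E))]⁻¹ = 1/38.38 = 0.0261.
R = 1 − T = 0.974.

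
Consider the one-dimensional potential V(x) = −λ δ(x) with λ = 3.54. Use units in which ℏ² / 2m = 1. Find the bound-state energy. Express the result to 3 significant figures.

For x ≠ 0 the bound state is ψ ∝ e^{−κ|x|}; integrating the TISE across the delta gives the cusp condition 2κ = 2mλ/ℏ², so κ = 1.770.
Then E = −ℏ²κ²/(2m) = −mλ²/(2ℏ²) = -3.133.

E = -3.13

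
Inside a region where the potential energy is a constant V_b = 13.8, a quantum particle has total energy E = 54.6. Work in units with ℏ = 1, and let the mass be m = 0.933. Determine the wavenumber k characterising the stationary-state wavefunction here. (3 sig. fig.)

With E > V_b the solution is oscillatory, ψ ∝ e^{±ikx} with k = √(2m(E − V_b))/ℏ.
k = √(2 × 0.933 × 40.8) = 8.725.

k = 8.73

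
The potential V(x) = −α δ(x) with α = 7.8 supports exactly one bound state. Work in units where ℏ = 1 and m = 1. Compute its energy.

The bound state is ψ(x) = √κ e^{−κ|x|}. The derivative jump ψ'(0⁺) − ψ'(0⁻) = −(2mα/ℏ²)ψ(0) fixes κ = mα/ℏ² = 7.800.
Then E = −ℏ²κ²/(2m) = −mα²/(2ℏ²) = -30.42.

E = -30.4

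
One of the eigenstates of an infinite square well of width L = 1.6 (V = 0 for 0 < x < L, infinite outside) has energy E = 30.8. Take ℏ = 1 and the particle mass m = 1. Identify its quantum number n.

From E_n = n²π²ℏ²/(2mL²) invert to n = √(2mL²E)/(πℏ).
n = (1.6/π) × √(2 × 1 × 30.8) = 3.997 → n = 4.

n = 4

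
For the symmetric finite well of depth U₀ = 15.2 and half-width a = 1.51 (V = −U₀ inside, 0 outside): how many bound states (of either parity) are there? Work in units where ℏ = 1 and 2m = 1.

Define the well-strength parameter z₀ = (a/ℏ)√(2mU₀) = 1.51 × √(2·0.5·15.2) = 5.887.
The even/odd transcendental equations gain one root per π/2 in z₀, giving N = 1 + ⌊2z₀/π⌋ = 1 + ⌊3.748⌋ = 4.

N = 4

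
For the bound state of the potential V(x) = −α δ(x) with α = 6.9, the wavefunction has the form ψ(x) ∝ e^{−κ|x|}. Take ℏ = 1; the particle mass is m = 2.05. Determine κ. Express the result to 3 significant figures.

κ = 14.1

Integrate −(ℏ²/2m)ψ'' − αδ(x)ψ = Eψ from −ε to +ε: the ψ'' term gives ψ'(0⁺) − ψ'(0⁻) and the δ term gives −(2mα/ℏ²)ψ(0).
With ψ ∝ e^{−κ|x|} this yields −2κ = −2mα/ℏ², so κ = mα/ℏ² = 14.15.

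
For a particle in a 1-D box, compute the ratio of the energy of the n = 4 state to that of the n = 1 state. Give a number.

16

Since E_n ∝ n², the ratio is (4/1)² = 16.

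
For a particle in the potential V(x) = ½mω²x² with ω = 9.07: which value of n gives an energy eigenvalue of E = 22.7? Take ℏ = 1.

n = 2

Invert E_n = (n + ½)ℏω: n = E/ℏω − ½ = 2.003, so n = 2.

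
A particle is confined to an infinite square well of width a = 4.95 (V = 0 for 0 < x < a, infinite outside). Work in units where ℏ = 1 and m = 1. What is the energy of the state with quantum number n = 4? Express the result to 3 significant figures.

E = 3.22

Requiring ψ(0) = ψ(a) = 0 quantises k = nπ/a, hence E_n = ℏ²k²/2m = n²π²ℏ²/(2ma²).
E_4 = 4² × π² / (2 × 1 × 4.95²) = 3.222.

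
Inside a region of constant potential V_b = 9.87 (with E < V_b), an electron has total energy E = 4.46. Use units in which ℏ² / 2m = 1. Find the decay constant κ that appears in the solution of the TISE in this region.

κ = 2.33

Since E < V_b the TISE in this region is ψ'' = κ²ψ with κ = √(2m(V_b − E))/ℏ.
κ = √(2 × 0.5 × 5.41) = 2.326.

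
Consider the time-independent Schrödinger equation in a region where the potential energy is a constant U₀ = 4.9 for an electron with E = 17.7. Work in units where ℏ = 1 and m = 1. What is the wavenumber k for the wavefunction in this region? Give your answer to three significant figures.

k = 5.06

With E > U₀ the solution is oscillatory, ψ ∝ e^{±ikx} with k = √(2m(E − U₀))/ℏ.
k = √(2 × 1 × 12.8) = 5.060.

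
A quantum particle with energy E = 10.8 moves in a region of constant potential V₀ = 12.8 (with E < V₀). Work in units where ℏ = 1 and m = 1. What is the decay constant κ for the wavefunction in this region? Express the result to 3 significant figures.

κ = 2.00

Since E < V₀ the TISE in this region is ψ'' = κ²ψ with κ = √(2m(V₀ − E))/ℏ.
κ = √(2 × 1 × 2) = 2.000.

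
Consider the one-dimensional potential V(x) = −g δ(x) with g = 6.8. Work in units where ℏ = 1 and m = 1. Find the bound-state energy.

E = -23.1

For x ≠ 0 the bound state is ψ ∝ e^{−κ|x|}; integrating the TISE across the delta gives the cusp condition 2κ = 2mg/ℏ², so κ = 6.800.
Then E = −ℏ²κ²/(2m) = −mg²/(2ℏ²) = -23.12.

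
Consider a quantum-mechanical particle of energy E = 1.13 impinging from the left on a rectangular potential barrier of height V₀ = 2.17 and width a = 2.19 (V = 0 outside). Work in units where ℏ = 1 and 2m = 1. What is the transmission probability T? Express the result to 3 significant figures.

T = 0.0448

E < V₀: inside the barrier ψ ∝ e^{±κx} with κ = √(2m(V₀ − E))/ℏ = 1.020.
κa = 2.233, sinh(κa) = 4.612.
Matching ψ, ψ′ at both faces gives T = [1 + V₀² sinh²(κa) / (4E(V₀ − E))]⁻¹ = 1/22.31 = 0.0448.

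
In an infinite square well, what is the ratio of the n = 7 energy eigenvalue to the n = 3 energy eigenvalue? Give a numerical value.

5.44444

Since E_n ∝ n², the ratio is (7/3)² = 5.44444.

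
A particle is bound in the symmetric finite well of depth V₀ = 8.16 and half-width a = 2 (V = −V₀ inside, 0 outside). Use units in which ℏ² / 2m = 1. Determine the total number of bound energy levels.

N = 4

The dimensionless depth is z₀ = a√(2mV₀)/ℏ = 2 × √(8.160) = 5.713.
A new bound state (alternating even/odd) appears each time z₀ passes a multiple of π/2, so N = ⌊2z₀/π⌋ + 1 = ⌊3.637⌋ + 1 = 4.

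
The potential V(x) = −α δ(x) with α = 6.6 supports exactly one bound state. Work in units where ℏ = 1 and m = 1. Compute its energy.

For x ≠ 0 the bound state is ψ ∝ e^{−κ|x|}; integrating the TISE across the delta gives the cusp condition 2κ = 2mα/ℏ², so κ = 6.600.
Then E = −ℏ²κ²/(2m) = −mα²/(2ℏ²) = -21.78.

E = -21.8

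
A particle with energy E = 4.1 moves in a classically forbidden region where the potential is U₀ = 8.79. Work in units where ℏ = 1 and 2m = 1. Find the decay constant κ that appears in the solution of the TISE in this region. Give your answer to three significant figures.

Since E < U₀ the TISE in this region is ψ'' = κ²ψ with κ = √(2m(U₀ − E))/ℏ.
κ = √(2 × 0.5 × 4.69) = 2.166.

κ = 2.17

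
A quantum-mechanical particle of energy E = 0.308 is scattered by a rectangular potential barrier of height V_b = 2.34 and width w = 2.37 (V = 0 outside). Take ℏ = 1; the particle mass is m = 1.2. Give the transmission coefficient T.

E < V_b: inside the barrier ψ ∝ e^{±κx} with κ = √(2m(V_b − E))/ℏ = 2.208.
κw = 5.234, sinh(κw) = 93.75.
Matching ψ, ψ′ at both faces gives T = [1 + V_b² sinh²(κw) / (4E(V_b − E))]⁻¹ = 1/19220 = 0.0000520.

T = 0.0000520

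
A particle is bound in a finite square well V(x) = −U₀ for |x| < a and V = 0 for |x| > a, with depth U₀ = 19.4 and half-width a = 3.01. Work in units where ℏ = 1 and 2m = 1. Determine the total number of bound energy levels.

N = 9

The dimensionless depth is z₀ = a√(2mU₀)/ℏ = 3.01 × √(19.40) = 13.26.
A new bound state (alternating even/odd) appears each time z₀ passes a multiple of π/2, so N = ⌊2z₀/π⌋ + 1 = ⌊8.440⌋ + 1 = 9.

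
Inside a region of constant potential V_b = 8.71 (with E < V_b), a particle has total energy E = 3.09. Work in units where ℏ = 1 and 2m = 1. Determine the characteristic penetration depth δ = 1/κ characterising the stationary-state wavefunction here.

Since E < V_b the TISE in this region is ψ'' = κ²ψ with κ = √(2m(V_b − E))/ℏ.
κ = √(2 × 0.5 × 5.62) = 2.371. The penetration depth is δ = 1/κ = 0.422.

δ = 0.422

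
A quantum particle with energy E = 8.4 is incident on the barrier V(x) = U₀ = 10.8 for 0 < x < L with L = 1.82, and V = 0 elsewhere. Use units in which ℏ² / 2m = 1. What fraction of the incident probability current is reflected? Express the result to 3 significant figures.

R = 0.990

Since E < U₀ the interior solution is evanescent with decay constant κ = √(2m(U₀ − E))/ℏ = 1.549.
κL = 2.820, sinh(κL) = 8.355.
Matching ψ, ψ′ at both faces gives T = [1 + U₀² sinh²(κL) / (4E(U₀ − E))]⁻¹ = 1/102.0 = 0.00981.
R = 1 − T = 0.990.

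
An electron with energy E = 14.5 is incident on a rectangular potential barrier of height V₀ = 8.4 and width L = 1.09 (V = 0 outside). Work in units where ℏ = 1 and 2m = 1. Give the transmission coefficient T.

Above the barrier the interior wavenumber is k₂ = √(2m(E − V₀))/ℏ = 2.470, giving phase k₂L = 2.692.
Matching at both interfaces gives T⁻¹ = 1 + V₀² sin²(k₂L) / [4E(E − V₀)] = 1.038, hence T = 0.964.

T = 0.964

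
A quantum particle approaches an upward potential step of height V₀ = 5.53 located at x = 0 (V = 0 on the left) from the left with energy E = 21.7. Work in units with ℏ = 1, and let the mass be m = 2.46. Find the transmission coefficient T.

On each side the TISE gives plane waves with k = √(2m(E − V))/ℏ: k₁ = √(2·2.46·21.7) = 10.33, k₂ = √(2·2.46·16.17) = 8.919.
Continuity of ψ and ψ′ at the step yields the reflection amplitude r = (k₁ − k₂)/(k₁ + k₂) = 0.07341; thus R = |r|² = 0.005388, T = 0.9946.

T = 0.995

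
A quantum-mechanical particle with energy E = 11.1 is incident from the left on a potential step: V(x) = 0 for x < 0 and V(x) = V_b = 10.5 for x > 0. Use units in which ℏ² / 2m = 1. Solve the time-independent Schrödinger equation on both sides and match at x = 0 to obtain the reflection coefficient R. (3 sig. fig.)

R = 0.388

The wavenumbers are k₁ = √(2mE)/ℏ = 3.332 on the left and k₂ = √(2m(E − V_b))/ℏ = 0.7746 on the right.
Matching ψ and ψ′ at x = 0 gives r = (k₁ − k₂)/(k₁ + k₂), so R = r² = 0.3878 and T = 1 − R = 0.6122.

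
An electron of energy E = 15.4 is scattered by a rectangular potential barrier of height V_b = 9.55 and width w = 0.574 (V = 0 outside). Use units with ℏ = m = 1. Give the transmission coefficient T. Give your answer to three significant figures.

T = 0.822

Above the barrier the interior wavenumber is k₂ = √(2m(E − V_b))/ℏ = 3.421, giving phase k₂w = 1.963.
Matching at both interfaces gives T⁻¹ = 1 + V_b² sin²(k₂w) / [4E(E − V_b)] = 1.216, hence T = 0.822.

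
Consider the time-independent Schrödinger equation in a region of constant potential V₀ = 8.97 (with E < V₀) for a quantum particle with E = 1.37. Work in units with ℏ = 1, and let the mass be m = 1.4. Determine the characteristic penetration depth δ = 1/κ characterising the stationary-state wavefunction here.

Since E < V₀ the TISE in this region is ψ'' = κ²ψ with κ = √(2m(V₀ − E))/ℏ.
κ = √(2 × 1.4 × 7.6) = 4.613. The penetration depth is δ = 1/κ = 0.217.

δ = 0.217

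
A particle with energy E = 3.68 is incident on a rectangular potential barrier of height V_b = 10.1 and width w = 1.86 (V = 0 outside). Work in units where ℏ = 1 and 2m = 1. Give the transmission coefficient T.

T = 0.000299

E < V_b: inside the barrier ψ ∝ e^{±κx} with κ = √(2m(V_b − E))/ℏ = 2.534.
κw = 4.713, sinh(κw) = 55.68.
Matching ψ, ψ′ at both faces gives T = [1 + V_b² sinh²(κw) / (4E(V_b − E))]⁻¹ = 1/3347 = 0.000299.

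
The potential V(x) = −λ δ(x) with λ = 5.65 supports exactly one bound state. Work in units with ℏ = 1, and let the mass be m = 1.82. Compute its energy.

E = -29.0

The bound state is ψ(x) = √κ e^{−κ|x|}. The derivative jump ψ'(0⁺) − ψ'(0⁻) = −(2mλ/ℏ²)ψ(0) fixes κ = mλ/ℏ² = 10.28.
Then E = −ℏ²κ²/(2m) = −mλ²/(2ℏ²) = -29.05.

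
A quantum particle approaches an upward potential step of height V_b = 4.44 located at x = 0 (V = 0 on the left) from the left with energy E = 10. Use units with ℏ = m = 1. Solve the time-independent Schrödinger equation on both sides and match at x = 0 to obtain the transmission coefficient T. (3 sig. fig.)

T = 0.979

The wavenumbers are k₁ = √(2mE)/ℏ = 4.472 on the left and k₂ = √(2m(E − V_b))/ℏ = 3.335 on the right.
Matching ψ and ψ′ at x = 0 gives r = (k₁ − k₂)/(k₁ + k₂), so R = r² = 0.02123 and T = 1 − R = 0.9788.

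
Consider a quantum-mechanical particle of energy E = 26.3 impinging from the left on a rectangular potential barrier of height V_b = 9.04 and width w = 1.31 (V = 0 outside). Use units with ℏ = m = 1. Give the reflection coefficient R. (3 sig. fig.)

Above the barrier the interior wavenumber is k₂ = √(2m(E − V_b))/ℏ = 5.875, giving phase k₂w = 7.697.
T = [1 + V_b² sin²(k₂w) / (4E(E − V_b))]⁻¹ = 1/1.044 = 0.958.
R = 1 − T = 0.0421.

R = 0.0421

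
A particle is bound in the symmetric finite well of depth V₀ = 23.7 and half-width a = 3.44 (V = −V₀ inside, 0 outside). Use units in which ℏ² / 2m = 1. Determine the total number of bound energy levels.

The dimensionless depth is z₀ = a√(2mV₀)/ℏ = 3.44 × √(23.70) = 16.75.
The even/odd transcendental equations gain one root per π/2 in z₀, giving N = 1 + ⌊2z₀/π⌋ = 1 + ⌊10.66⌋ = 11.

N = 11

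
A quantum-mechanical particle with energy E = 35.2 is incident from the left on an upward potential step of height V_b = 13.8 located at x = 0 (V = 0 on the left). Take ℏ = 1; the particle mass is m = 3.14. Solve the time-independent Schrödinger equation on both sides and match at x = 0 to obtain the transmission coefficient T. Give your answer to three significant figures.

The wavenumbers are k₁ = √(2mE)/ℏ = 14.87 on the left and k₂ = √(2m(E − V_b))/ℏ = 11.59 on the right.
Continuity of ψ and ψ′ at the step yields the reflection amplitude r = (k₁ − k₂)/(k₁ + k₂) = 0.1238; thus R = |r|² = 0.01532, T = 0.9847.

T = 0.985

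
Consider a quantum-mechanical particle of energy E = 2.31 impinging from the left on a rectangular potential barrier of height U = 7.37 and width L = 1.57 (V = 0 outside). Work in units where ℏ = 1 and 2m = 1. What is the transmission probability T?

T = 0.00294

E < U: inside the barrier ψ ∝ e^{±κx} with κ = √(2m(U − E))/ℏ = 2.249.
κL = 3.532, sinh(κL) = 17.08.
Matching ψ, ψ′ at both faces gives T = [1 + U² sinh²(κL) / (4E(U − E))]⁻¹ = 1/339.7 = 0.00294.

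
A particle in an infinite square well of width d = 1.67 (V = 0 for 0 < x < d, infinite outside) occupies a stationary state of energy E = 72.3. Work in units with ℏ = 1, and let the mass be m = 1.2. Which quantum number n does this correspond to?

From E_n = n²π²ℏ²/(2md²) invert to n = √(2md²E)/(πℏ).
n = (1.67/π) × √(2 × 1.2 × 72.3) = 7.002 → n = 7.

n = 7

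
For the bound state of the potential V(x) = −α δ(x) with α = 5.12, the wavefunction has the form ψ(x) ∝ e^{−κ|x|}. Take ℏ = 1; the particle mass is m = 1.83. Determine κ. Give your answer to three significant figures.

κ = 9.37

Integrating the TISE across x = 0 gives the cusp condition ψ'(0⁺) − ψ'(0⁻) = −(2mα/ℏ²)ψ(0).
With ψ ∝ e^{−κ|x|} this yields −2κ = −2mα/ℏ², so κ = mα/ℏ² = 9.370.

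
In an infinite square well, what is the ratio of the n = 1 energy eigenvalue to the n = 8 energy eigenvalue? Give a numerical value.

0.015625

E_n = n²π²ℏ²/(2mL²) so the ratio is n₂²/n₁² = 1/64 = 0.015625.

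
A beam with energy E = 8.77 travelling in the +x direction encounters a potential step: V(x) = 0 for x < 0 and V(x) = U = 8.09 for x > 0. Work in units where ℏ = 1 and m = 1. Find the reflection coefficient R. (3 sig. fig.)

R = 0.319

The wavenumbers are k₁ = √(2mE)/ℏ = 4.188 on the left and k₂ = √(2m(E − U))/ℏ = 1.166 on the right.
Matching ψ and ψ′ at x = 0 gives r = (k₁ − k₂)/(k₁ + k₂), so R = r² = 0.3185 and T = 1 − R = 0.6815.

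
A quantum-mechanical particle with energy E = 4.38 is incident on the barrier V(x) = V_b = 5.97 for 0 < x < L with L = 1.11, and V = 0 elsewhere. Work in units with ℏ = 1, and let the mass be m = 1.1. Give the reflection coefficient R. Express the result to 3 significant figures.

E < V_b: inside the barrier ψ ∝ e^{±κx} with κ = √(2m(V_b − E))/ℏ = 1.870.
κL = 2.076, sinh(κL) = 3.924.
The exact tunnelling result is T⁻¹ = 1 + V_b² sinh²(κL) / [4E(V_b − E)] = 20.70, so T = 0.0483.
R = 1 − T = 0.952.

R = 0.952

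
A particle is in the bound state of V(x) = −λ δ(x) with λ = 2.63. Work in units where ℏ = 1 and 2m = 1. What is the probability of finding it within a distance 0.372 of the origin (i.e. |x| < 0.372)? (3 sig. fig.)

The normalised bound state is ψ = √κ e^{−κ|x|} with κ = mλ/ℏ² = 1.315.
P(|x| < d) = ∫_{−d}^{d} κ e^{−2κ|x|} dx = 1 − e^{−2κd} = 1 − e^{−0.9784} = 0.6241.

P = 0.624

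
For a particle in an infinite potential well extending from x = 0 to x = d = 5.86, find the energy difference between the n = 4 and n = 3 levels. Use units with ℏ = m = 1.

E_n = n²π²ℏ²/(2md²), so ΔE = (4² − 3²) π²ℏ²/(2md²).
ΔE = 7 × π² / (2 × 1 × 5.86²) = 1.006.

ΔE = 1.01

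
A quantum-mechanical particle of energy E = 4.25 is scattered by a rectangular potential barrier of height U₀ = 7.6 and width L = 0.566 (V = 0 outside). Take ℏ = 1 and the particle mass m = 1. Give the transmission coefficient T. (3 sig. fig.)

T = 0.190

Since E < U₀ the interior solution is evanescent with decay constant κ = √(2m(U₀ − E))/ℏ = 2.588.
κL = 1.465, sinh(κL) = 2.048.
Matching ψ, ψ′ at both faces gives T = [1 + U₀² sinh²(κL) / (4E(U₀ − E))]⁻¹ = 1/5.255 = 0.190.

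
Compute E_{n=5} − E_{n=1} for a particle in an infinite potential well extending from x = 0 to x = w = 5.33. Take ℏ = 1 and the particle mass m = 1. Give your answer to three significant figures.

E_n = n²π²ℏ²/(2mw²), so ΔE = (5² − 1²) π²ℏ²/(2mw²).
ΔE = 24 × π² / (2 × 1 × 5.33²) = 4.169.

ΔE = 4.17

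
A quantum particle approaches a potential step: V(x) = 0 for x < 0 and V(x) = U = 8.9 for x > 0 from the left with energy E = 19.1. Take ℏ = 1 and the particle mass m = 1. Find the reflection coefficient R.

R = 0.0242

On each side the TISE gives plane waves with k = √(2m(E − V))/ℏ: k₁ = √(2·1·19.1) = 6.181, k₂ = √(2·1·10.2) = 4.517.
Continuity of ψ and ψ′ at the step yields the reflection amplitude r = (k₁ − k₂)/(k₁ + k₂) = 0.1556; thus R = |r|² = 0.02420, T = 0.9758.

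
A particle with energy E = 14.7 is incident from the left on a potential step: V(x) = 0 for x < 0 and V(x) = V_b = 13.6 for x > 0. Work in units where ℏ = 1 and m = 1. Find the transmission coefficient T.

T = 0.675

The wavenumbers are k₁ = √(2mE)/ℏ = 5.422 on the left and k₂ = √(2m(E − V_b))/ℏ = 1.483 on the right.
Matching ψ and ψ′ at x = 0 gives r = (k₁ − k₂)/(k₁ + k₂), so R = r² = 0.3254 and T = 1 − R = 0.6746.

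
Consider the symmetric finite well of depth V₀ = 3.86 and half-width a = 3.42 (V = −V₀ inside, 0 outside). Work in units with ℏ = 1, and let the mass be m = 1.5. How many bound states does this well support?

Define the well-strength parameter z₀ = (a/ℏ)√(2mV₀) = 3.42 × √(2·1.5·3.86) = 11.64.
The even/odd transcendental equations gain one root per π/2 in z₀, giving N = 1 + ⌊2z₀/π⌋ = 1 + ⌊7.409⌋ = 8.

N = 8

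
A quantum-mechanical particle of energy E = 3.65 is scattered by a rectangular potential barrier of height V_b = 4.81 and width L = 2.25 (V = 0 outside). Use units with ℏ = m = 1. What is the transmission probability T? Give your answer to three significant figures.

T = 0.00309

E < V_b: inside the barrier ψ ∝ e^{±κx} with κ = √(2m(V_b − E))/ℏ = 1.523.
κL = 3.427, sinh(κL) = 15.38.
Matching ψ, ψ′ at both faces gives T = [1 + V_b² sinh²(κL) / (4E(V_b − E))]⁻¹ = 1/324.0 = 0.00309.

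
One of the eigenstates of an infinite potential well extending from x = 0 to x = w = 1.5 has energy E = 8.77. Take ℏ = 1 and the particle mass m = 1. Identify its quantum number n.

From E_n = n²π²ℏ²/(2mw²) invert to n = √(2mw²E)/(πℏ).
n = (1.5/π) × √(2 × 1 × 8.77) = 2.000 → n = 2.

n = 2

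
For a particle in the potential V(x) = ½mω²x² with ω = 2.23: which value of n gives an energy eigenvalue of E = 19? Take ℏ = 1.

n = 8

E_n = ℏω(n + ½) ⇒ n = E/(ℏω) − ½ = 19/2.23 − 0.5 = 8.020 → n = 8.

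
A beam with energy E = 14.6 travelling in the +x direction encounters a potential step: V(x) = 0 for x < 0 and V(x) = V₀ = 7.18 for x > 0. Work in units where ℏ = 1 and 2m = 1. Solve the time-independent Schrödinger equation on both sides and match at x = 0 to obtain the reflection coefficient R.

On each side the TISE gives plane waves with k = √(2m(E − V))/ℏ: k₁ = √(2·½·14.6) = 3.821, k₂ = √(2·½·7.42) = 2.724.
Continuity of ψ and ψ′ at the step yields the reflection amplitude r = (k₁ − k₂)/(k₁ + k₂) = 0.1676; thus R = |r|² = 0.02809, T = 0.9719.

R = 0.0281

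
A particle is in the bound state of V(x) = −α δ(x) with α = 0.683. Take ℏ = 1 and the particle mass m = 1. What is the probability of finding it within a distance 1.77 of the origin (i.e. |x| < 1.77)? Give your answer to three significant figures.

P = 0.911

The normalised bound state is ψ = √κ e^{−κ|x|} with κ = mα/ℏ² = 0.6830.
P(|x| < d) = ∫_{−d}^{d} κ e^{−2κ|x|} dx = 1 − e^{−2κd} = 1 − e^{−2.418} = 0.9109.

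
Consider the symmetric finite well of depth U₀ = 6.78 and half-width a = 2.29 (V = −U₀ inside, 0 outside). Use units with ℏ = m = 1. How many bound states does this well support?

N = 6

The dimensionless depth is z₀ = a√(2mU₀)/ℏ = 2.29 × √(13.56) = 8.433.
The even/odd transcendental equations gain one root per π/2 in z₀, giving N = 1 + ⌊2z₀/π⌋ = 1 + ⌊5.368⌋ = 6.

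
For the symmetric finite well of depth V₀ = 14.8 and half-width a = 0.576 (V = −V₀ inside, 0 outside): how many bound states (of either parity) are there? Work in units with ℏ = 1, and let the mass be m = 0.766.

Define the well-strength parameter z₀ = (a/ℏ)√(2mV₀) = 0.576 × √(2·0.766·14.8) = 2.743.
The even/odd transcendental equations gain one root per π/2 in z₀, giving N = 1 + ⌊2z₀/π⌋ = 1 + ⌊1.746⌋ = 2.

N = 2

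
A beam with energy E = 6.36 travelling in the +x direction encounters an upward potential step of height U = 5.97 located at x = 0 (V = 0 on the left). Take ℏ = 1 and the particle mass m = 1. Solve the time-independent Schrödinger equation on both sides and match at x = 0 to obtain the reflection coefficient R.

R = 0.364

The wavenumbers are k₁ = √(2mE)/ℏ = 3.567 on the left and k₂ = √(2m(E − U))/ℏ = 0.8832 on the right.
Continuity of ψ and ψ′ at the step yields the reflection amplitude r = (k₁ − k₂)/(k₁ + k₂) = 0.6030; thus R = |r|² = 0.3637, T = 0.6363.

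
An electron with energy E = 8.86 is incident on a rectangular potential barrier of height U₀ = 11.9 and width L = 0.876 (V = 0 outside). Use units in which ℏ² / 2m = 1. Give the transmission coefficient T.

T = 0.136

E < U₀: inside the barrier ψ ∝ e^{±κx} with κ = √(2m(U₀ − E))/ℏ = 1.744.
κL = 1.527, sinh(κL) = 2.194.
Matching ψ, ψ′ at both faces gives T = [1 + U₀² sinh²(κL) / (4E(U₀ − E))]⁻¹ = 1/7.330 = 0.136.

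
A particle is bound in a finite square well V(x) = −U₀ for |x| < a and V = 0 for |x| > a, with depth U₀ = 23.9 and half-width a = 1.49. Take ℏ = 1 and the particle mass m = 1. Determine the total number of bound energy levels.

The dimensionless depth is z₀ = a√(2mU₀)/ℏ = 1.49 × √(47.80) = 10.30.
The even/odd transcendental equations gain one root per π/2 in z₀, giving N = 1 + ⌊2z₀/π⌋ = 1 + ⌊6.558⌋ = 7.

N = 7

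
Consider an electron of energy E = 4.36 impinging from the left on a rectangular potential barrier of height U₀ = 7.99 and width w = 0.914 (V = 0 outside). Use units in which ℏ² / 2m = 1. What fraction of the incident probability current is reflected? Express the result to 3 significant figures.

R = 0.885

Since E < U₀ the interior solution is evanescent with decay constant κ = √(2m(U₀ − E))/ℏ = 1.905.
κw = 1.741, sinh(κw) = 2.765.
The exact tunnelling result is T⁻¹ = 1 + U₀² sinh²(κw) / [4E(U₀ − E)] = 8.710, so T = 0.115.
R = 1 − T = 0.885.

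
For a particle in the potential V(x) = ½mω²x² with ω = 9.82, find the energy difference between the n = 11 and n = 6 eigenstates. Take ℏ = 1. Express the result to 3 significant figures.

E_n = ℏω(n + ½), so ΔE = (11 − 6) ℏω = 5 × 9.82 = 49.10.

ΔE = 49.1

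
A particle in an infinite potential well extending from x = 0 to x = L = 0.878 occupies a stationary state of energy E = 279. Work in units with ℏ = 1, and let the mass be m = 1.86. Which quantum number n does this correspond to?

n = 9

For an infinite well E_n = n²π²ℏ²/(2mL²), so n = (L/πℏ)√(2mE).
n = (0.878/π) × √(2 × 1.86 × 279) = 9.004 → n = 9.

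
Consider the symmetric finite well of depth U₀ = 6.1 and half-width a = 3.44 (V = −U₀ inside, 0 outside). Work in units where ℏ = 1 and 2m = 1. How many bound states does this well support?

N = 6

Define the well-strength parameter z₀ = (a/ℏ)√(2mU₀) = 3.44 × √(2·0.5·6.1) = 8.496.
The even/odd transcendental equations gain one root per π/2 in z₀, giving N = 1 + ⌊2z₀/π⌋ = 1 + ⌊5.409⌋ = 6.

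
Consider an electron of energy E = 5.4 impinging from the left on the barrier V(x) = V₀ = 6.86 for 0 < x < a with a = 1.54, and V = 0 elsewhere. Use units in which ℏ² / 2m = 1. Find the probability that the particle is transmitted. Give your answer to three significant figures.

T = 0.0638

Since E < V₀ the interior solution is evanescent with decay constant κ = √(2m(V₀ − E))/ℏ = 1.208.
κa = 1.861, sinh(κa) = 3.137.
The exact tunnelling result is T⁻¹ = 1 + V₀² sinh²(κa) / [4E(V₀ − E)] = 15.68, so T = 0.0638.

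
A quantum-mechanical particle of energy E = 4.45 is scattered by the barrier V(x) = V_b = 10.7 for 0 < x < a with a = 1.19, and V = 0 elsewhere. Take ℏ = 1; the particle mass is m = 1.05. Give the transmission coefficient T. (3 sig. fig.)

T = 0.000700

Since E < V_b the interior solution is evanescent with decay constant κ = √(2m(V_b − E))/ℏ = 3.623.
κa = 4.311, sinh(κa) = 37.26.
Matching ψ, ψ′ at both faces gives T = [1 + V_b² sinh²(κa) / (4E(V_b − E))]⁻¹ = 1/1430 = 0.000700.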